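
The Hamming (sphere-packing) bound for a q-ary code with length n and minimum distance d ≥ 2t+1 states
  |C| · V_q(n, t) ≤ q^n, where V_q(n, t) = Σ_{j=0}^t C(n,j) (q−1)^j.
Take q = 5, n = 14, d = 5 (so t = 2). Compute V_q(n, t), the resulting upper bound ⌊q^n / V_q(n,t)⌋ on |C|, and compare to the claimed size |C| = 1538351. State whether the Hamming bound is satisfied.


V_q(n, t) = 1513, q^n = 6103515625, Hamming bound = 4034048, |C| = 1538351 ≤ bound (satisfied).

Step 1: Compute V_q(n, t) = Σ_{j=0}^2 C(n, j) (q−1)^j.
  j = 0: C(14,0)·(4)^0 = 1·1 = 1.
  j = 1: C(14,1)·(4)^1 = 14·4 = 56.
  j = 2: C(14,2)·(4)^2 = 91·16 = 1456.
  V_q(n, t) = 1 + 56 + 1456 = 1513.
Step 2: q^n = 5^14 = 6103515625.
Step 3: Hamming bound ⌊q^n / V_q(n,t)⌋ = ⌊6103515625/1513⌋ = 4034048.
Step 4: Compare |C| = 1538351 to 4034048: satisfied.
The claimed |C| lies below the Hamming bound.


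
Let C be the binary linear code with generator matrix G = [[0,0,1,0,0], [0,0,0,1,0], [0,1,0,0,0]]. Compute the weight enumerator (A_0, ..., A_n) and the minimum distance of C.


Weight distribution: A_0 = 1, A_1 = 3, A_2 = 3, A_3 = 1. Minimum distance d = 1.

Enumerate all 2^3 = 8 messages m ∈ F_2^3.
For each, compute codeword c = mG in F_2^5, then tally its weight.
  m = 000 → c = 00000, weight = 0.
  m = 100 → c = 00100, weight = 1.
  m = 010 → c = 00010, weight = 1.
  m = 110 → c = 00110, weight = 2.
  m = 001 → c = 01000, weight = 1.
  m = 101 → c = 01100, weight = 2.
  m = 011 → c = 01010, weight = 2.
  m = 111 → c = 01110, weight = 3.
Tally weights:
  weight 0: 1 codewords.
  weight 1: 3 codewords.
  weight 2: 3 codewords.
  weight 3: 1 codewords.
Minimum distance d = smallest w > 0 with A_w > 0 = 1.
Sanity: Σ A_w = 8 = 2^3 = 8 ✓.


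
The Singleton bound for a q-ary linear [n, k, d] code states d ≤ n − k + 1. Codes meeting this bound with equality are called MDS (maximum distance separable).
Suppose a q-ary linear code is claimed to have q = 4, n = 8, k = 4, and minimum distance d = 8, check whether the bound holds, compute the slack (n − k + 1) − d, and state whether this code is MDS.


Singleton RHS = n − k + 1 = 5, slack = -3, bound violated (no such code; not MDS).

Singleton bound: d ≤ n − k + 1.
Here n = 8, k = 4, so n − k + 1 = 5.
Given d = 8, check d ≤ 5: NO.
Slack = (n − k + 1) − d = -3.
The slack is negative: d = 8 exceeds n − k + 1 = 5 by 3, so the Singleton bound is violated and no linear [8, 4, 8]_4 code can exist. In particular it is not MDS (MDS requires d = n − k + 1 exactly).
Description: the claimed parameters are [8, 4, 8]_4; such a code would be impossible (violates the Singleton bound).


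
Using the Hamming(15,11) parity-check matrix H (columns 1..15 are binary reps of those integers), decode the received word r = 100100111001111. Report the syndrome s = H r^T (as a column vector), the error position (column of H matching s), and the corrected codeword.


s = (0, 0, 1, 1)^T, error position = 3, corrected codeword c = 101100111001111

Compute s = H r^T mod 2 one row at a time:
  s_1 = 1 + 1 + 0 + 0 + 1 + 1 + 1 + 1 = 6 ≡ 0 (mod 2).
  s_2 = 1 + 0 + 0 + 1 + 1 + 1 + 1 + 1 = 6 ≡ 0 (mod 2).
  s_3 = 0 + 0 + 0 + 1 + 0 + 0 + 1 + 1 = 3 ≡ 1 (mod 2).
  s_4 = 1 + 0 + 0 + 1 + 1 + 0 + 1 + 1 = 5 ≡ 1 (mod 2).
s = (0, 0, 1, 1)^T — this equals column 3 of H (binary 0011), so error is at position 3.
Correct: flip bit 3 of r = 100100111001111 to get c = 101100111001111.


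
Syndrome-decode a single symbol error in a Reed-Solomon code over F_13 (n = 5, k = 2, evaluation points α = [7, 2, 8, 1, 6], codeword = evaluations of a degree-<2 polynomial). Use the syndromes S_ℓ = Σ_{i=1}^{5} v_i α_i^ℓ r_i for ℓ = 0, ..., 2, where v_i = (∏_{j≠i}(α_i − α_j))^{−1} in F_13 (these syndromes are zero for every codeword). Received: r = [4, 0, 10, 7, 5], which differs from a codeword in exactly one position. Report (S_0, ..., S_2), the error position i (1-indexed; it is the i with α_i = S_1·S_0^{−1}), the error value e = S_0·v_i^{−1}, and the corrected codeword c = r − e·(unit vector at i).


S = (7, 3, 5), error at position 5, error magnitude e = 7, c = [4, 0, 10, 7, 11].

Step 1: column multipliers v_i = (∏_{j≠i}(α_i − α_j))^{−1} mod 13.
  i = 1 (α = 7): (7−2)(7−8)(7−1)(7−6) = 5·(−1)·6·1 = −30 ≡ 9, so v_1 = 9^{−1} = 3 (mod 13).
  i = 2 (α = 2): (2−7)(2−8)(2−1)(2−6) = (−5)·(−6)·1·(−4) = −120 ≡ 10, so v_2 = 10^{−1} = 4 (mod 13).
  i = 3 (α = 8): (8−7)(8−2)(8−1)(8−6) = 1·6·7·2 = 84 ≡ 6, so v_3 = 6^{−1} = 11 (mod 13).
  i = 4 (α = 1): (1−7)(1−2)(1−8)(1−6) = (−6)·(−1)·(−7)·(−5) = 210 ≡ 2, so v_4 = 2^{−1} = 7 (mod 13).
  i = 5 (α = 6): (6−7)(6−2)(6−8)(6−1) = (−1)·4·(−2)·5 = 40 ≡ 1, so v_5 = 1^{−1} = 1 (mod 13).
  v = [3, 4, 11, 7, 1].
Step 2: syndromes of r = [4, 0, 10, 7, 5] (all sums mod 13).
  S_0 = Σ v_i r_i = 3·4 + 4·0 + 11·10 + 7·7 + 1·5 = 176 ≡ 7.
  S_1 = Σ v_i α_i r_i = 3·7·4 + 4·2·0 + 11·8·10 + 7·1·7 + 1·6·5 = 1043 ≡ 3.
  α_i^2 mod 13 = [10, 4, 12, 1, 10].
  S_2 = Σ v_i α_i^2 r_i = 3·10·4 + 4·4·0 + 11·12·10 + 7·1·7 + 1·10·5 = 1539 ≡ 5.
  S = (7, 3, 5) ≠ 0, so r is not a codeword (an error is present).
Step 3: locate the error. For a single error e at position i, S_ℓ = v_i·e·α_i^ℓ, so α_err = S_1/S_0.
  S_0^{−1} = 7^{−1} = 2 (mod 13), so α_err = 3·2 = 6 ≡ 6 = α_5. Error position i = 5.
  Consistency check: S_2/S_1 = 5·9 = 45 ≡ 6 = α_err ✓ (single-error assumption holds).
Step 4: error magnitude e = S_0/v_5 = S_0·∏_{j≠5}(α_5 − α_j) = 7·1 = 7 ≡ 7 (mod 13).
Step 5: correct position 5: c_5 = r_5 − e = 5 − 7 ≡ 11 (mod 13). Hence c = [4, 0, 10, 7, 11].
  Check: interpolating c through the α_i gives m(x) = 1 + 6·x (degree < 2) with m(α_i) = c_i for every i, so c is indeed a codeword.


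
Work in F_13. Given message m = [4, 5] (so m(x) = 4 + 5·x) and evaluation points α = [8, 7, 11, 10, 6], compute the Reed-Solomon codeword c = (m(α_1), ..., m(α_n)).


c = [5, 0, 7, 2, 8]

Message polynomial: m(x) = 4 + 5·x (mod 13).
For each evaluation point α_i, compute m(α_i) mod 13:
  α_1 = 8: Horner steps 5 → 5, so m(8) = 5.
  α_2 = 7: Horner steps 5 → 0, so m(7) = 0.
  α_3 = 11: Horner steps 5 → 7, so m(11) = 7.
  α_4 = 10: Horner steps 5 → 2, so m(10) = 2.
  α_5 = 6: Horner steps 5 → 8, so m(6) = 8.
Codeword c = [5, 0, 7, 2, 8] ∈ F_13^5.


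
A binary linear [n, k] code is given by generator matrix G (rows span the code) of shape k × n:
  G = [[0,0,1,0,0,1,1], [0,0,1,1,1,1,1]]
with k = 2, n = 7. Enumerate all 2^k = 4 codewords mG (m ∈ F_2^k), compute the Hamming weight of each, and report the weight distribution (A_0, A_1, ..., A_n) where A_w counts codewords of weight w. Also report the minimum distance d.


Weight distribution: A_0 = 1, A_2 = 1, A_3 = 1, A_5 = 1. Minimum distance d = 2.

Enumerate all 2^2 = 4 messages m ∈ F_2^2.
For each, compute codeword c = mG in F_2^7, then tally its weight.
  m = 00 → c = 0000000, weight = 0.
  m = 10 → c = 0010011, weight = 3.
  m = 01 → c = 0011111, weight = 5.
  m = 11 → c = 0001100, weight = 2.
Tally weights:
  weight 0: 1 codewords.
  weight 2: 1 codewords.
  weight 3: 1 codewords.
  weight 5: 1 codewords.
Minimum distance d = smallest w > 0 with A_w > 0 = 2.
Sanity: Σ A_w = 4 = 2^2 = 4 ✓.


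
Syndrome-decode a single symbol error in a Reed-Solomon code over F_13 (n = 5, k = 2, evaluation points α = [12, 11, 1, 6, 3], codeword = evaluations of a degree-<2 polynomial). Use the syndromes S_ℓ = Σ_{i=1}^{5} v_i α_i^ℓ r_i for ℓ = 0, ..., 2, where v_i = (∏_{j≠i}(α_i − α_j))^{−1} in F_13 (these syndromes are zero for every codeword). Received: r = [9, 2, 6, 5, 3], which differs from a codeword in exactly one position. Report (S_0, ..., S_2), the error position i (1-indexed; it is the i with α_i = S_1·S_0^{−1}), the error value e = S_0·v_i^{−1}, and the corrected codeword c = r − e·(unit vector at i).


S = (8, 10, 6), error at position 2, error magnitude e = 11, c = [9, 4, 6, 5, 3].

Step 1: column multipliers v_i = (∏_{j≠i}(α_i − α_j))^{−1} mod 13.
  i = 1 (α = 12): (12−11)(12−1)(12−6)(12−3) = 1·11·6·9 = 594 ≡ 9, so v_1 = 9^{−1} = 3 (mod 13).
  i = 2 (α = 11): (11−12)(11−1)(11−6)(11−3) = (−1)·10·5·8 = −400 ≡ 3, so v_2 = 3^{−1} = 9 (mod 13).
  i = 3 (α = 1): (1−12)(1−11)(1−6)(1−3) = (−11)·(−10)·(−5)·(−2) = 1100 ≡ 8, so v_3 = 8^{−1} = 5 (mod 13).
  i = 4 (α = 6): (6−12)(6−11)(6−1)(6−3) = (−6)·(−5)·5·3 = 450 ≡ 8, so v_4 = 8^{−1} = 5 (mod 13).
  i = 5 (α = 3): (3−12)(3−11)(3−1)(3−6) = (−9)·(−8)·2·(−3) = −432 ≡ 10, so v_5 = 10^{−1} = 4 (mod 13).
  v = [3, 9, 5, 5, 4].
Step 2: syndromes of r = [9, 2, 6, 5, 3] (all sums mod 13).
  S_0 = Σ v_i r_i = 3·9 + 9·2 + 5·6 + 5·5 + 4·3 = 112 ≡ 8.
  S_1 = Σ v_i α_i r_i = 3·12·9 + 9·11·2 + 5·1·6 + 5·6·5 + 4·3·3 = 738 ≡ 10.
  α_i^2 mod 13 = [1, 4, 1, 10, 9].
  S_2 = Σ v_i α_i^2 r_i = 3·1·9 + 9·4·2 + 5·1·6 + 5·10·5 + 4·9·3 = 487 ≡ 6.
  S = (8, 10, 6) ≠ 0, so r is not a codeword (an error is present).
Step 3: locate the error. For a single error e at position i, S_ℓ = v_i·e·α_i^ℓ, so α_err = S_1/S_0.
  S_0^{−1} = 8^{−1} = 5 (mod 13), so α_err = 10·5 = 50 ≡ 11 = α_2. Error position i = 2.
  Consistency check: S_2/S_1 = 6·4 = 24 ≡ 11 = α_err ✓ (single-error assumption holds).
Step 4: error magnitude e = S_0/v_2 = S_0·∏_{j≠2}(α_2 − α_j) = 8·3 = 24 ≡ 11 (mod 13).
Step 5: correct position 2: c_2 = r_2 − e = 2 − 11 ≡ 4 (mod 13). Hence c = [9, 4, 6, 5, 3].
  Check: interpolating c through the α_i gives m(x) = 1 + 5·x (degree < 2) with m(α_i) = c_i for every i, so c is indeed a codeword.


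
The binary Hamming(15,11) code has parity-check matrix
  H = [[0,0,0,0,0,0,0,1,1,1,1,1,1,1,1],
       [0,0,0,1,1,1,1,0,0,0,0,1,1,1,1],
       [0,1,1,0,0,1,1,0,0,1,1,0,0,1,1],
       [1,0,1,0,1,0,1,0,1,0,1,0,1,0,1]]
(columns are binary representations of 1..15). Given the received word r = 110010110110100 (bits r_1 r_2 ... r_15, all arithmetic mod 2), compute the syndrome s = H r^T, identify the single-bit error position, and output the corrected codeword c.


s = (0, 1, 0, 1)^T, error position = 5, corrected codeword c = 110000110110100

Compute s = H r^T mod 2 one row at a time:
  s_1 = 1 + 0 + 1 + 1 + 0 + 1 + 0 + 0 = 4 ≡ 0 (mod 2).
  s_2 = 0 + 1 + 0 + 1 + 0 + 1 + 0 + 0 = 3 ≡ 1 (mod 2).
  s_3 = 1 + 0 + 0 + 1 + 1 + 1 + 0 + 0 = 4 ≡ 0 (mod 2).
  s_4 = 1 + 0 + 1 + 1 + 0 + 1 + 1 + 0 = 5 ≡ 1 (mod 2).
s = (0, 1, 0, 1)^T — this equals column 5 of H (binary 0101), so error is at position 5.
Correct: flip bit 5 of r = 110010110110100 to get c = 110000110110100.


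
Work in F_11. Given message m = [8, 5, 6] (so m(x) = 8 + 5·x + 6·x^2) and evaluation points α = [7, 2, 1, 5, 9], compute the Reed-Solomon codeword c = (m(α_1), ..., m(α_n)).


c = [7, 9, 8, 7, 0]

Message polynomial: m(x) = 8 + 5·x + 6·x^2 (mod 11).
For each evaluation point α_i, compute m(α_i) mod 11:
  α_1 = 7: Horner steps 6 → 3 → 7, so m(7) = 7.
  α_2 = 2: Horner steps 6 → 6 → 9, so m(2) = 9.
  α_3 = 1: Horner steps 6 → 0 → 8, so m(1) = 8.
  α_4 = 5: Horner steps 6 → 2 → 7, so m(5) = 7.
  α_5 = 9: Horner steps 6 → 4 → 0, so m(9) = 0.
Codeword c = [7, 9, 8, 7, 0] ∈ F_11^5.


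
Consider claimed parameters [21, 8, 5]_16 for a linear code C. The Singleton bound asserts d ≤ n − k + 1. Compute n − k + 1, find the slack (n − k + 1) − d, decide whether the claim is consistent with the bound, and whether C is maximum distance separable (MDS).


Singleton RHS = n − k + 1 = 14, slack = 9, bound satisfied, not MDS.

Singleton bound: d ≤ n − k + 1.
Here n = 21, k = 8, so n − k + 1 = 14.
Given d = 5, check d ≤ 14: YES.
Slack = (n − k + 1) − d = 9.
The code is NOT MDS (slack = 9 > 0).
Description: the claimed parameters are [21, 8, 5]_16; such a code would be non-MDS.


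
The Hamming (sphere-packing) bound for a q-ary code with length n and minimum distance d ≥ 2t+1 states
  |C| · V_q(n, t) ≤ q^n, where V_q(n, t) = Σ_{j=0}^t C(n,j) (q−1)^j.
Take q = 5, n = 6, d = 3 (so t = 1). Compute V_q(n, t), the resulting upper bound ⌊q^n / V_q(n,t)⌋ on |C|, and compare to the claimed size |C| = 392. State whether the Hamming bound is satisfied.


V_q(n, t) = 25, q^n = 15625, Hamming bound = 625, |C| = 392 ≤ bound (satisfied).

Step 1: Compute V_q(n, t) = Σ_{j=0}^1 C(n, j) (q−1)^j.
  j = 0: C(6,0)·(4)^0 = 1·1 = 1.
  j = 1: C(6,1)·(4)^1 = 6·4 = 24.
  V_q(n, t) = 1 + 24 = 25.
Step 2: q^n = 5^6 = 15625.
Step 3: Hamming bound ⌊q^n / V_q(n,t)⌋ = ⌊15625/25⌋ = 625.
Step 4: Compare |C| = 392 to 625: satisfied.
The claimed |C| lies below the Hamming bound.


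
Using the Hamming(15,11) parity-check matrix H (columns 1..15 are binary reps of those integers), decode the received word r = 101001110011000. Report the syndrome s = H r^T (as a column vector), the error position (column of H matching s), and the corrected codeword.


s = (1, 1, 0, 0)^T, error position = 12, corrected codeword c = 101001110010000

Compute s = H r^T mod 2 one row at a time:
  s_1 = 1 + 0 + 0 + 1 + 1 + 0 + 0 + 0 = 3 ≡ 1 (mod 2).
  s_2 = 0 + 0 + 1 + 1 + 1 + 0 + 0 + 0 = 3 ≡ 1 (mod 2).
  s_3 = 0 + 1 + 1 + 1 + 0 + 1 + 0 + 0 = 4 ≡ 0 (mod 2).
  s_4 = 1 + 1 + 0 + 1 + 0 + 1 + 0 + 0 = 4 ≡ 0 (mod 2).
s = (1, 1, 0, 0)^T — this equals column 12 of H (binary 1100), so error is at position 12.
Correct: flip bit 12 of r = 101001110011000 to get c = 101001110010000.


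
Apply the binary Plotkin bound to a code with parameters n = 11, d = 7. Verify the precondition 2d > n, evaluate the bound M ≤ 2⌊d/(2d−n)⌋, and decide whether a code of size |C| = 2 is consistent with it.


Plotkin bound M ≤ 4; given |C| = 2 ≤ bound (satisfied).

Check applicability: 2d = 14, n = 11.
2d − n = 3 > 0, so Plotkin applies.
Compute d/(2d−n) = 7/3 ≈ 2.3333.
⌊d/(2d−n)⌋ = 2.
Plotkin bound: M ≤ 2·2 = 4.
Given |C| = 2, check: satisfied.
This |C| is below the Plotkin bound.


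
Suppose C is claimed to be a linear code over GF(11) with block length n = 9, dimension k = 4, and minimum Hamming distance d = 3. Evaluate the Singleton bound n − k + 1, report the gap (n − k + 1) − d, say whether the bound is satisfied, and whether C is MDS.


Singleton RHS = n − k + 1 = 6, slack = 3, bound satisfied, not MDS.

Singleton bound: d ≤ n − k + 1.
Here n = 9, k = 4, so n − k + 1 = 6.
Given d = 3, check d ≤ 6: YES.
Slack = (n − k + 1) − d = 3.
The code is NOT MDS (slack = 3 > 0).
Description: the claimed parameters are [9, 4, 3]_11; such a code would be non-MDS.


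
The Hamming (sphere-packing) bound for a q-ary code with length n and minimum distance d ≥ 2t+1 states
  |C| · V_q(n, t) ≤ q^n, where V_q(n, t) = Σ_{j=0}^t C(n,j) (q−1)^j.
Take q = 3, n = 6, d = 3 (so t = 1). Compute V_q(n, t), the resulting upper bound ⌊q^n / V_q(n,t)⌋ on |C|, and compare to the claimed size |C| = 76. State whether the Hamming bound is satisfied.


V_q(n, t) = 13, q^n = 729, Hamming bound = 56, |C| = 76 > bound (violated).

Step 1: Compute V_q(n, t) = Σ_{j=0}^1 C(n, j) (q−1)^j.
  j = 0: C(6,0)·(2)^0 = 1·1 = 1.
  j = 1: C(6,1)·(2)^1 = 6·2 = 12.
  V_q(n, t) = 1 + 12 = 13.
Step 2: q^n = 3^6 = 729.
Step 3: Hamming bound ⌊q^n / V_q(n,t)⌋ = ⌊729/13⌋ = 56.
Step 4: Compare |C| = 76 to 56: violated.
The claimed |C| lies above the Hamming bound, so no 3-ary code of length 6 with d ≥ 3 can have 76 codewords.


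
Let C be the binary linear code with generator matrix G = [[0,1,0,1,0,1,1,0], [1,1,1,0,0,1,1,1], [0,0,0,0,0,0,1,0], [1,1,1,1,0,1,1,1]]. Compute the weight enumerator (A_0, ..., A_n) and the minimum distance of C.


Weight distribution: A_0 = 1, A_1 = 2, A_2 = 2, A_3 = 3, A_4 = 3, A_5 = 2, A_6 = 2, A_7 = 1. Minimum distance d = 1.

Enumerate all 2^4 = 16 messages m ∈ F_2^4.
For each, compute codeword c = mG in F_2^8, then tally its weight.
  m = 0000 → c = 00000000, weight = 0.
  m = 1000 → c = 01010110, weight = 4.
  m = 0100 → c = 11100111, weight = 6.
  m = 1100 → c = 10110001, weight = 4.
  m = 0010 → c = 00000010, weight = 1.
  m = 1010 → c = 01010100, weight = 3.
  m = 0110 → c = 11100101, weight = 5.
  m = 1110 → c = 10110011, weight = 5.
  m = 0001 → c = 11110111, weight = 7.
  m = 1001 → c = 10100001, weight = 3.
  m = 0101 → c = 00010000, weight = 1.
  m = 1101 → c = 01000110, weight = 3.
  m = 0011 → c = 11110101, weight = 6.
  m = 1011 → c = 10100011, weight = 4.
  m = 0111 → c = 00010010, weight = 2.
  m = 1111 → c = 01000100, weight = 2.
Tally weights:
  weight 0: 1 codewords.
  weight 1: 2 codewords.
  weight 2: 2 codewords.
  weight 3: 3 codewords.
  weight 4: 3 codewords.
  weight 5: 2 codewords.
  weight 6: 2 codewords.
  weight 7: 1 codewords.
Minimum distance d = smallest w > 0 with A_w > 0 = 1.
Sanity: Σ A_w = 16 = 2^4 = 16 ✓.


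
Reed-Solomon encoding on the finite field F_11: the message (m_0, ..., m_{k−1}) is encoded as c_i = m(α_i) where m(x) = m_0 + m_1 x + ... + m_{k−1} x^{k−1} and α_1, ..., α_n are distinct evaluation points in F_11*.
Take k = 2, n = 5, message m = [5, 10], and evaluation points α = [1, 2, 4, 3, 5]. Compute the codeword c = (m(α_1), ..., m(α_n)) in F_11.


c = [4, 3, 1, 2, 0]

Message polynomial: m(x) = 5 + 10·x (mod 11).
For each evaluation point α_i, compute m(α_i) mod 11:
  α_1 = 1: Horner steps 10 → 4, so m(1) = 4.
  α_2 = 2: Horner steps 10 → 3, so m(2) = 3.
  α_3 = 4: Horner steps 10 → 1, so m(4) = 1.
  α_4 = 3: Horner steps 10 → 2, so m(3) = 2.
  α_5 = 5: Horner steps 10 → 0, so m(5) = 0.
Codeword c = [4, 3, 1, 2, 0] ∈ F_11^5.


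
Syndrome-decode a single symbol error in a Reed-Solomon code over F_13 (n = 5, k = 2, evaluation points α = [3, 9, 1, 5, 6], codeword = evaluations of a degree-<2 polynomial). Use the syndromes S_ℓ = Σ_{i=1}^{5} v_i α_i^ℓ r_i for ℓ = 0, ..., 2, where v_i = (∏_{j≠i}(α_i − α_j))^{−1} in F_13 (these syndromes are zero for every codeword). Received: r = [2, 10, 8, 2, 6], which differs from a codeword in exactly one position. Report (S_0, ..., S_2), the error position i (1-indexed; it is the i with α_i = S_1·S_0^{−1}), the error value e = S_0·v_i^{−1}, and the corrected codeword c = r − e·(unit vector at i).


S = (1, 5, 12), error at position 4, error magnitude e = 6, c = [2, 10, 8, 9, 6].

Step 1: column multipliers v_i = (∏_{j≠i}(α_i − α_j))^{−1} mod 13.
  i = 1 (α = 3): (3−9)(3−1)(3−5)(3−6) = (−6)·2·(−2)·(−3) = −72 ≡ 6, so v_1 = 6^{−1} = 11 (mod 13).
  i = 2 (α = 9): (9−3)(9−1)(9−5)(9−6) = 6·8·4·3 = 576 ≡ 4, so v_2 = 4^{−1} = 10 (mod 13).
  i = 3 (α = 1): (1−3)(1−9)(1−5)(1−6) = (−2)·(−8)·(−4)·(−5) = 320 ≡ 8, so v_3 = 8^{−1} = 5 (mod 13).
  i = 4 (α = 5): (5−3)(5−9)(5−1)(5−6) = 2·(−4)·4·(−1) = 32 ≡ 6, so v_4 = 6^{−1} = 11 (mod 13).
  i = 5 (α = 6): (6−3)(6−9)(6−1)(6−5) = 3·(−3)·5·1 = −45 ≡ 7, so v_5 = 7^{−1} = 2 (mod 13).
  v = [11, 10, 5, 11, 2].
Step 2: syndromes of r = [2, 10, 8, 2, 6] (all sums mod 13).
  S_0 = Σ v_i r_i = 11·2 + 10·10 + 5·8 + 11·2 + 2·6 = 196 ≡ 1.
  S_1 = Σ v_i α_i r_i = 11·3·2 + 10·9·10 + 5·1·8 + 11·5·2 + 2·6·6 = 1188 ≡ 5.
  α_i^2 mod 13 = [9, 3, 1, 12, 10].
  S_2 = Σ v_i α_i^2 r_i = 11·9·2 + 10·3·10 + 5·1·8 + 11·12·2 + 2·10·6 = 922 ≡ 12.
  S = (1, 5, 12) ≠ 0, so r is not a codeword (an error is present).
Step 3: locate the error. For a single error e at position i, S_ℓ = v_i·e·α_i^ℓ, so α_err = S_1/S_0.
  S_0^{−1} = 1^{−1} = 1 (mod 13), so α_err = 5·1 = 5 ≡ 5 = α_4. Error position i = 4.
  Consistency check: S_2/S_1 = 12·8 = 96 ≡ 5 = α_err ✓ (single-error assumption holds).
Step 4: error magnitude e = S_0/v_4 = S_0·∏_{j≠4}(α_4 − α_j) = 1·6 = 6 ≡ 6 (mod 13).
Step 5: correct position 4: c_4 = r_4 − e = 2 − 6 ≡ 9 (mod 13). Hence c = [2, 10, 8, 9, 6].
  Check: interpolating c through the α_i gives m(x) = 11 + 10·x (degree < 2) with m(α_i) = c_i for every i, so c is indeed a codeword.


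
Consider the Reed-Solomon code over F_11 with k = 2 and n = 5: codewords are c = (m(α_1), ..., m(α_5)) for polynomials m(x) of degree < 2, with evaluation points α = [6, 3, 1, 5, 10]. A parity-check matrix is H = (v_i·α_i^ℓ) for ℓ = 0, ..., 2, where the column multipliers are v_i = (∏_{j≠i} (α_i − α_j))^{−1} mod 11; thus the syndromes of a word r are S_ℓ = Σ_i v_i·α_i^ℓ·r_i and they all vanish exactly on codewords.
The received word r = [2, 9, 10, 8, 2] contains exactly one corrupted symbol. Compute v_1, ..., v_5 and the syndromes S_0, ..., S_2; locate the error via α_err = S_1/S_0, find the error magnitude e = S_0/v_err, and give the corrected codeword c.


S = (4, 7, 4), error at position 5, error magnitude e = 2, c = [2, 9, 10, 8, 0].

Step 1: column multipliers v_i = (∏_{j≠i}(α_i − α_j))^{−1} mod 11.
  i = 1 (α = 6): (6−3)(6−1)(6−5)(6−10) = 3·5·1·(−4) = −60 ≡ 6, so v_1 = 6^{−1} = 2 (mod 11).
  i = 2 (α = 3): (3−6)(3−1)(3−5)(3−10) = (−3)·2·(−2)·(−7) = −84 ≡ 4, so v_2 = 4^{−1} = 3 (mod 11).
  i = 3 (α = 1): (1−6)(1−3)(1−5)(1−10) = (−5)·(−2)·(−4)·(−9) = 360 ≡ 8, so v_3 = 8^{−1} = 7 (mod 11).
  i = 4 (α = 5): (5−6)(5−3)(5−1)(5−10) = (−1)·2·4·(−5) = 40 ≡ 7, so v_4 = 7^{−1} = 8 (mod 11).
  i = 5 (α = 10): (10−6)(10−3)(10−1)(10−5) = 4·7·9·5 = 1260 ≡ 6, so v_5 = 6^{−1} = 2 (mod 11).
  v = [2, 3, 7, 8, 2].
Step 2: syndromes of r = [2, 9, 10, 8, 2] (all sums mod 11).
  S_0 = Σ v_i r_i = 2·2 + 3·9 + 7·10 + 8·8 + 2·2 = 169 ≡ 4.
  S_1 = Σ v_i α_i r_i = 2·6·2 + 3·3·9 + 7·1·10 + 8·5·8 + 2·10·2 = 535 ≡ 7.
  α_i^2 mod 11 = [3, 9, 1, 3, 1].
  S_2 = Σ v_i α_i^2 r_i = 2·3·2 + 3·9·9 + 7·1·10 + 8·3·8 + 2·1·2 = 521 ≡ 4.
  S = (4, 7, 4) ≠ 0, so r is not a codeword (an error is present).
Step 3: locate the error. For a single error e at position i, S_ℓ = v_i·e·α_i^ℓ, so α_err = S_1/S_0.
  S_0^{−1} = 4^{−1} = 3 (mod 11), so α_err = 7·3 = 21 ≡ 10 = α_5. Error position i = 5.
  Consistency check: S_2/S_1 = 4·8 = 32 ≡ 10 = α_err ✓ (single-error assumption holds).
Step 4: error magnitude e = S_0/v_5 = S_0·∏_{j≠5}(α_5 − α_j) = 4·6 = 24 ≡ 2 (mod 11).
Step 5: correct position 5: c_5 = r_5 − e = 2 − 2 ≡ 0 (mod 11). Hence c = [2, 9, 10, 8, 0].
  Check: interpolating c through the α_i gives m(x) = 5 + 5·x (degree < 2) with m(α_i) = c_i for every i, so c is indeed a codeword.


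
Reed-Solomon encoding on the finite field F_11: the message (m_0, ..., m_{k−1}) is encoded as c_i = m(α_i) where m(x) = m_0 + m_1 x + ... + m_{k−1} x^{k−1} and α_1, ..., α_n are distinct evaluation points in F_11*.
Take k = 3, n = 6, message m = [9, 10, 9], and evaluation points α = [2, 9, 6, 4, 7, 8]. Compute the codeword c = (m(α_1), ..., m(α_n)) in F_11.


c = [10, 3, 8, 6, 3, 5]

Message polynomial: m(x) = 9 + 10·x + 9·x^2 (mod 11).
For each evaluation point α_i, compute m(α_i) mod 11:
  α_1 = 2: Horner steps 9 → 6 → 10, so m(2) = 10.
  α_2 = 9: Horner steps 9 → 3 → 3, so m(9) = 3.
  α_3 = 6: Horner steps 9 → 9 → 8, so m(6) = 8.
  α_4 = 4: Horner steps 9 → 2 → 6, so m(4) = 6.
  α_5 = 7: Horner steps 9 → 7 → 3, so m(7) = 3.
  α_6 = 8: Horner steps 9 → 5 → 5, so m(8) = 5.
Codeword c = [10, 3, 8, 6, 3, 5] ∈ F_11^6.


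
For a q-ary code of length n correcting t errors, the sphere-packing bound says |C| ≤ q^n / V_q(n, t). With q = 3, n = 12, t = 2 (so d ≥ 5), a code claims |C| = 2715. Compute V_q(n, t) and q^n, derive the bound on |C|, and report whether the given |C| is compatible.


V_q(n, t) = 289, q^n = 531441, Hamming bound = 1838, |C| = 2715 > bound (violated).

Step 1: Compute V_q(n, t) = Σ_{j=0}^2 C(n, j) (q−1)^j.
  j = 0: C(12,0)·(2)^0 = 1·1 = 1.
  j = 1: C(12,1)·(2)^1 = 12·2 = 24.
  j = 2: C(12,2)·(2)^2 = 66·4 = 264.
  V_q(n, t) = 1 + 24 + 264 = 289.
Step 2: q^n = 3^12 = 531441.
Step 3: Hamming bound ⌊q^n / V_q(n,t)⌋ = ⌊531441/289⌋ = 1838.
Step 4: Compare |C| = 2715 to 1838: violated.
The claimed |C| lies above the Hamming bound, so no 3-ary code of length 12 with d ≥ 5 can have 2715 codewords.


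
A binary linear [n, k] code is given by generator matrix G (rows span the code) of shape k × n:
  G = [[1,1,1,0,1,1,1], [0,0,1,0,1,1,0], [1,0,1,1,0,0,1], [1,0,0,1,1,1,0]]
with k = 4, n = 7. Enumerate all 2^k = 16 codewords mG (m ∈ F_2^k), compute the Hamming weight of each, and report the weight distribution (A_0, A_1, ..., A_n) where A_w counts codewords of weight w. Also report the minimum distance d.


Weight distribution: A_0 = 1, A_1 = 1, A_2 = 1, A_3 = 4, A_4 = 5, A_5 = 3, A_6 = 1. Minimum distance d = 1.

Enumerate all 2^4 = 16 messages m ∈ F_2^4.
For each, compute codeword c = mG in F_2^7, then tally its weight.
  m = 0000 → c = 0000000, weight = 0.
  m = 1000 → c = 1110111, weight = 6.
  m = 0100 → c = 0010110, weight = 3.
  m = 1100 → c = 1100001, weight = 3.
  m = 0010 → c = 1011001, weight = 4.
  m = 1010 → c = 0101110, weight = 4.
  m = 0110 → c = 1001111, weight = 5.
  m = 1110 → c = 0111000, weight = 3.
  m = 0001 → c = 1001110, weight = 4.
  m = 1001 → c = 0111001, weight = 4.
  m = 0101 → c = 1011000, weight = 3.
  m = 1101 → c = 0101111, weight = 5.
  m = 0011 → c = 0010111, weight = 4.
  m = 1011 → c = 1100000, weight = 2.
  m = 0111 → c = 0000001, weight = 1.
  m = 1111 → c = 1110110, weight = 5.
Tally weights:
  weight 0: 1 codewords.
  weight 1: 1 codewords.
  weight 2: 1 codewords.
  weight 3: 4 codewords.
  weight 4: 5 codewords.
  weight 5: 3 codewords.
  weight 6: 1 codewords.
Minimum distance d = smallest w > 0 with A_w > 0 = 1.
Sanity: Σ A_w = 16 = 2^4 = 16 ✓.


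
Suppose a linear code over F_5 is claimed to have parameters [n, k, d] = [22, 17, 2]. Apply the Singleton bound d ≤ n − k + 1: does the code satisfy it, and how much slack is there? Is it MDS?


Singleton RHS = n − k + 1 = 6, slack = 4, bound satisfied, not MDS.

Singleton bound: d ≤ n − k + 1.
Here n = 22, k = 17, so n − k + 1 = 6.
Given d = 2, check d ≤ 6: YES.
Slack = (n − k + 1) − d = 4.
The code is NOT MDS (slack = 4 > 0).
Description: the claimed parameters are [22, 17, 2]_5; such a code would be non-MDS.


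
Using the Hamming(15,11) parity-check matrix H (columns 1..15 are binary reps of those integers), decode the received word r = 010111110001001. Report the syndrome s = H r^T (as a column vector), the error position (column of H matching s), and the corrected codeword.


s = (1, 0, 0, 1)^T, error position = 9, corrected codeword c = 010111111001001

Compute s = H r^T mod 2 one row at a time:
  s_1 = 1 + 0 + 0 + 0 + 1 + 0 + 0 + 1 = 3 ≡ 1 (mod 2).
  s_2 = 1 + 1 + 1 + 1 + 1 + 0 + 0 + 1 = 6 ≡ 0 (mod 2).
  s_3 = 1 + 0 + 1 + 1 + 0 + 0 + 0 + 1 = 4 ≡ 0 (mod 2).
  s_4 = 0 + 0 + 1 + 1 + 0 + 0 + 0 + 1 = 3 ≡ 1 (mod 2).
s = (1, 0, 0, 1)^T — this equals column 9 of H (binary 1001), so error is at position 9.
Correct: flip bit 9 of r = 010111110001001 to get c = 010111111001001.


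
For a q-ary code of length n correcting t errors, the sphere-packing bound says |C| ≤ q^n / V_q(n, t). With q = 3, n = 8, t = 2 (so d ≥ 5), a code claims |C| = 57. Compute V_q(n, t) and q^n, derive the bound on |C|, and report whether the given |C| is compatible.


V_q(n, t) = 129, q^n = 6561, Hamming bound = 50, |C| = 57 > bound (violated).

Step 1: Compute V_q(n, t) = Σ_{j=0}^2 C(n, j) (q−1)^j.
  j = 0: C(8,0)·(2)^0 = 1·1 = 1.
  j = 1: C(8,1)·(2)^1 = 8·2 = 16.
  j = 2: C(8,2)·(2)^2 = 28·4 = 112.
  V_q(n, t) = 1 + 16 + 112 = 129.
Step 2: q^n = 3^8 = 6561.
Step 3: Hamming bound ⌊q^n / V_q(n,t)⌋ = ⌊6561/129⌋ = 50.
Step 4: Compare |C| = 57 to 50: violated.
The claimed |C| lies above the Hamming bound, so no 3-ary code of length 8 with d ≥ 5 can have 57 codewords.


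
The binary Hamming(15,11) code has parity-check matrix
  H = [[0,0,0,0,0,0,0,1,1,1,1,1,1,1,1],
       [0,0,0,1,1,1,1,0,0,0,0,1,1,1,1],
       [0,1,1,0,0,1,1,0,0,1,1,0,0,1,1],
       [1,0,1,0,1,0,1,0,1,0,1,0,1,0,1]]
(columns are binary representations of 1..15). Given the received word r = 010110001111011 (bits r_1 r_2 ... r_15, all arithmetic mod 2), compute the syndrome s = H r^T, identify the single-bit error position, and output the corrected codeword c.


s = (0, 1, 1, 0)^T, error position = 6, corrected codeword c = 010111001111011

Compute s = H r^T mod 2 one row at a time:
  s_1 = 0 + 1 + 1 + 1 + 1 + 0 + 1 + 1 = 6 ≡ 0 (mod 2).
  s_2 = 1 + 1 + 0 + 0 + 1 + 0 + 1 + 1 = 5 ≡ 1 (mod 2).
  s_3 = 1 + 0 + 0 + 0 + 1 + 1 + 1 + 1 = 5 ≡ 1 (mod 2).
  s_4 = 0 + 0 + 1 + 0 + 1 + 1 + 0 + 1 = 4 ≡ 0 (mod 2).
s = (0, 1, 1, 0)^T — this equals column 6 of H (binary 0110), so error is at position 6.
Correct: flip bit 6 of r = 010110001111011 to get c = 010111001111011.


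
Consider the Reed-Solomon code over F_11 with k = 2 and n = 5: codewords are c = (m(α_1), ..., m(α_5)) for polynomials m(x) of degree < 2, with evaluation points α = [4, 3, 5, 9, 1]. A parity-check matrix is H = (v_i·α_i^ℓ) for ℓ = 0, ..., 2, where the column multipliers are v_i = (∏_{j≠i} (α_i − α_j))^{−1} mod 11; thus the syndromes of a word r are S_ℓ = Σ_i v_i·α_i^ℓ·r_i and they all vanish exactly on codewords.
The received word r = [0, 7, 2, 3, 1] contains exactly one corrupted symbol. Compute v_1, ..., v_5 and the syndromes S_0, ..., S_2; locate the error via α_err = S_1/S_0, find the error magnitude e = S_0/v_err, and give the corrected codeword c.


S = (3, 1, 4), error at position 1, error magnitude e = 1, c = [10, 7, 2, 3, 1].

Step 1: column multipliers v_i = (∏_{j≠i}(α_i − α_j))^{−1} mod 11.
  i = 1 (α = 4): (4−3)(4−5)(4−9)(4−1) = 1·(−1)·(−5)·3 = 15 ≡ 4, so v_1 = 4^{−1} = 3 (mod 11).
  i = 2 (α = 3): (3−4)(3−5)(3−9)(3−1) = (−1)·(−2)·(−6)·2 = −24 ≡ 9, so v_2 = 9^{−1} = 5 (mod 11).
  i = 3 (α = 5): (5−4)(5−3)(5−9)(5−1) = 1·2·(−4)·4 = −32 ≡ 1, so v_3 = 1^{−1} = 1 (mod 11).
  i = 4 (α = 9): (9−4)(9−3)(9−5)(9−1) = 5·6·4·8 = 960 ≡ 3, so v_4 = 3^{−1} = 4 (mod 11).
  i = 5 (α = 1): (1−4)(1−3)(1−5)(1−9) = (−3)·(−2)·(−4)·(−8) = 192 ≡ 5, so v_5 = 5^{−1} = 9 (mod 11).
  v = [3, 5, 1, 4, 9].
Step 2: syndromes of r = [0, 7, 2, 3, 1] (all sums mod 11).
  S_0 = Σ v_i r_i = 3·0 + 5·7 + 1·2 + 4·3 + 9·1 = 58 ≡ 3.
  S_1 = Σ v_i α_i r_i = 3·4·0 + 5·3·7 + 1·5·2 + 4·9·3 + 9·1·1 = 232 ≡ 1.
  α_i^2 mod 11 = [5, 9, 3, 4, 1].
  S_2 = Σ v_i α_i^2 r_i = 3·5·0 + 5·9·7 + 1·3·2 + 4·4·3 + 9·1·1 = 378 ≡ 4.
  S = (3, 1, 4) ≠ 0, so r is not a codeword (an error is present).
Step 3: locate the error. For a single error e at position i, S_ℓ = v_i·e·α_i^ℓ, so α_err = S_1/S_0.
  S_0^{−1} = 3^{−1} = 4 (mod 11), so α_err = 1·4 = 4 ≡ 4 = α_1. Error position i = 1.
  Consistency check: S_2/S_1 = 4·1 = 4 ≡ 4 = α_err ✓ (single-error assumption holds).
Step 4: error magnitude e = S_0/v_1 = S_0·∏_{j≠1}(α_1 − α_j) = 3·4 = 12 ≡ 1 (mod 11).
Step 5: correct position 1: c_1 = r_1 − e = 0 − 1 ≡ 10 (mod 11). Hence c = [10, 7, 2, 3, 1].
  Check: interpolating c through the α_i gives m(x) = 9 + 3·x (degree < 2) with m(α_i) = c_i for every i, so c is indeed a codeword.


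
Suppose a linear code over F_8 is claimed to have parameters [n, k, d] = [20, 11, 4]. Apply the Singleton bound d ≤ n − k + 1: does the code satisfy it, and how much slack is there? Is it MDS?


Singleton RHS = n − k + 1 = 10, slack = 6, bound satisfied, not MDS.

Singleton bound: d ≤ n − k + 1.
Here n = 20, k = 11, so n − k + 1 = 10.
Given d = 4, check d ≤ 10: YES.
Slack = (n − k + 1) − d = 6.
The code is NOT MDS (slack = 6 > 0).
Description: the claimed parameters are [20, 11, 4]_8; such a code would be non-MDS.


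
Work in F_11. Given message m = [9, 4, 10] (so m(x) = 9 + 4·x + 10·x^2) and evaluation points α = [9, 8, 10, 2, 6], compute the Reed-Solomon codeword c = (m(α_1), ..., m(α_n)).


c = [8, 10, 4, 2, 8]

Message polynomial: m(x) = 9 + 4·x + 10·x^2 (mod 11).
For each evaluation point α_i, compute m(α_i) mod 11:
  α_1 = 9: Horner steps 10 → 6 → 8, so m(9) = 8.
  α_2 = 8: Horner steps 10 → 7 → 10, so m(8) = 10.
  α_3 = 10: Horner steps 10 → 5 → 4, so m(10) = 4.
  α_4 = 2: Horner steps 10 → 2 → 2, so m(2) = 2.
  α_5 = 6: Horner steps 10 → 9 → 8, so m(6) = 8.
Codeword c = [8, 10, 4, 2, 8] ∈ F_11^5.


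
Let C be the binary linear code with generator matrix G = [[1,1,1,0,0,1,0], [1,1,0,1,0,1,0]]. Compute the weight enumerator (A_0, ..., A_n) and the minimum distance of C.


Weight distribution: A_0 = 1, A_2 = 1, A_4 = 2. Minimum distance d = 2.

Enumerate all 2^2 = 4 messages m ∈ F_2^2.
For each, compute codeword c = mG in F_2^7, then tally its weight.
  m = 00 → c = 0000000, weight = 0.
  m = 10 → c = 1110010, weight = 4.
  m = 01 → c = 1101010, weight = 4.
  m = 11 → c = 0011000, weight = 2.
Tally weights:
  weight 0: 1 codewords.
  weight 2: 1 codewords.
  weight 4: 2 codewords.
Minimum distance d = smallest w > 0 with A_w > 0 = 2.
Sanity: Σ A_w = 4 = 2^2 = 4 ✓.


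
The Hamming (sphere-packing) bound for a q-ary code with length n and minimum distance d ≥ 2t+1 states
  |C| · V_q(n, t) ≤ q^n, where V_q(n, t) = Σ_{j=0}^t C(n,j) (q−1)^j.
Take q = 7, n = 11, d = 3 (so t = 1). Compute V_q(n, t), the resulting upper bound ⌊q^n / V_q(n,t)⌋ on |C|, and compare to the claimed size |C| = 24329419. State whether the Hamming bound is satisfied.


V_q(n, t) = 67, q^n = 1977326743, Hamming bound = 29512339, |C| = 24329419 ≤ bound (satisfied).

Step 1: Compute V_q(n, t) = Σ_{j=0}^1 C(n, j) (q−1)^j.
  j = 0: C(11,0)·(6)^0 = 1·1 = 1.
  j = 1: C(11,1)·(6)^1 = 11·6 = 66.
  V_q(n, t) = 1 + 66 = 67.
Step 2: q^n = 7^11 = 1977326743.
Step 3: Hamming bound ⌊q^n / V_q(n,t)⌋ = ⌊1977326743/67⌋ = 29512339.
Step 4: Compare |C| = 24329419 to 29512339: satisfied.
The claimed |C| lies below the Hamming bound.


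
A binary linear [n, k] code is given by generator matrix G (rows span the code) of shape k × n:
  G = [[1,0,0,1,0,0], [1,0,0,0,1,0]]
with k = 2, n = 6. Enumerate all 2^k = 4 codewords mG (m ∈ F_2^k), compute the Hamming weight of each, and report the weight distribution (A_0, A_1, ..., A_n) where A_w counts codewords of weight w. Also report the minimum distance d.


Weight distribution: A_0 = 1, A_2 = 3. Minimum distance d = 2.

Enumerate all 2^2 = 4 messages m ∈ F_2^2.
For each, compute codeword c = mG in F_2^6, then tally its weight.
  m = 00 → c = 000000, weight = 0.
  m = 10 → c = 100100, weight = 2.
  m = 01 → c = 100010, weight = 2.
  m = 11 → c = 000110, weight = 2.
Tally weights:
  weight 0: 1 codewords.
  weight 2: 3 codewords.
Minimum distance d = smallest w > 0 with A_w > 0 = 2.
Sanity: Σ A_w = 4 = 2^2 = 4 ✓.


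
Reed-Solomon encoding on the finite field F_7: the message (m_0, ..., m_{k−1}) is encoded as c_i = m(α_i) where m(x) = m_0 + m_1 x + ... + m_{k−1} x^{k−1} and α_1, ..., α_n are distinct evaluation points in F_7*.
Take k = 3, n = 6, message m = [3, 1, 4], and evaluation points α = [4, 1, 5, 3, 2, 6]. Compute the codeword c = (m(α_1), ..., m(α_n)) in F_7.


c = [1, 1, 3, 0, 0, 6]

Message polynomial: m(x) = 3 + 1·x + 4·x^2 (mod 7).
For each evaluation point α_i, compute m(α_i) mod 7:
  α_1 = 4: Horner steps 4 → 3 → 1, so m(4) = 1.
  α_2 = 1: Horner steps 4 → 5 → 1, so m(1) = 1.
  α_3 = 5: Horner steps 4 → 0 → 3, so m(5) = 3.
  α_4 = 3: Horner steps 4 → 6 → 0, so m(3) = 0.
  α_5 = 2: Horner steps 4 → 2 → 0, so m(2) = 0.
  α_6 = 6: Horner steps 4 → 4 → 6, so m(6) = 6.
Codeword c = [1, 1, 3, 0, 0, 6] ∈ F_7^6.


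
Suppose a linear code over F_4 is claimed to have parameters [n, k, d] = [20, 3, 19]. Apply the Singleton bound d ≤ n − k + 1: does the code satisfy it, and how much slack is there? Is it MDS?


Singleton RHS = n − k + 1 = 18, slack = -1, bound violated (no such code; not MDS).

Singleton bound: d ≤ n − k + 1.
Here n = 20, k = 3, so n − k + 1 = 18.
Given d = 19, check d ≤ 18: NO.
Slack = (n − k + 1) − d = -1.
The slack is negative: d = 19 exceeds n − k + 1 = 18 by 1, so the Singleton bound is violated and no linear [20, 3, 19]_4 code can exist. In particular it is not MDS (MDS requires d = n − k + 1 exactly).
Description: the claimed parameters are [20, 3, 19]_4; such a code would be impossible (violates the Singleton bound).


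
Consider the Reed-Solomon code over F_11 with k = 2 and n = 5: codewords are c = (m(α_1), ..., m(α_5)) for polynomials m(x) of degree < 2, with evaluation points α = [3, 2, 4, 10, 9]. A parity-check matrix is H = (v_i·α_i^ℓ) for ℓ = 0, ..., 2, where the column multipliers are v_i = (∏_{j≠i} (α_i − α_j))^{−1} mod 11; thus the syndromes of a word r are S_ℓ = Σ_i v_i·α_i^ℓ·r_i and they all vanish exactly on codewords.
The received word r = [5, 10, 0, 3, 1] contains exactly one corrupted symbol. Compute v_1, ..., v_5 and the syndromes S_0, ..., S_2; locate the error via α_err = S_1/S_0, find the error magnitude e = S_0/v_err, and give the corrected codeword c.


S = (7, 8, 6), error at position 5, error magnitude e = 4, c = [5, 10, 0, 3, 8].

Step 1: column multipliers v_i = (∏_{j≠i}(α_i − α_j))^{−1} mod 11.
  i = 1 (α = 3): (3−2)(3−4)(3−10)(3−9) = 1·(−1)·(−7)·(−6) = −42 ≡ 2, so v_1 = 2^{−1} = 6 (mod 11).
  i = 2 (α = 2): (2−3)(2−4)(2−10)(2−9) = (−1)·(−2)·(−8)·(−7) = 112 ≡ 2, so v_2 = 2^{−1} = 6 (mod 11).
  i = 3 (α = 4): (4−3)(4−2)(4−10)(4−9) = 1·2·(−6)·(−5) = 60 ≡ 5, so v_3 = 5^{−1} = 9 (mod 11).
  i = 4 (α = 10): (10−3)(10−2)(10−4)(10−9) = 7·8·6·1 = 336 ≡ 6, so v_4 = 6^{−1} = 2 (mod 11).
  i = 5 (α = 9): (9−3)(9−2)(9−4)(9−10) = 6·7·5·(−1) = −210 ≡ 10, so v_5 = 10^{−1} = 10 (mod 11).
  v = [6, 6, 9, 2, 10].
Step 2: syndromes of r = [5, 10, 0, 3, 1] (all sums mod 11).
  S_0 = Σ v_i r_i = 6·5 + 6·10 + 9·0 + 2·3 + 10·1 = 106 ≡ 7.
  S_1 = Σ v_i α_i r_i = 6·3·5 + 6·2·10 + 9·4·0 + 2·10·3 + 10·9·1 = 360 ≡ 8.
  α_i^2 mod 11 = [9, 4, 5, 1, 4].
  S_2 = Σ v_i α_i^2 r_i = 6·9·5 + 6·4·10 + 9·5·0 + 2·1·3 + 10·4·1 = 556 ≡ 6.
  S = (7, 8, 6) ≠ 0, so r is not a codeword (an error is present).
Step 3: locate the error. For a single error e at position i, S_ℓ = v_i·e·α_i^ℓ, so α_err = S_1/S_0.
  S_0^{−1} = 7^{−1} = 8 (mod 11), so α_err = 8·8 = 64 ≡ 9 = α_5. Error position i = 5.
  Consistency check: S_2/S_1 = 6·7 = 42 ≡ 9 = α_err ✓ (single-error assumption holds).
Step 4: error magnitude e = S_0/v_5 = S_0·∏_{j≠5}(α_5 − α_j) = 7·10 = 70 ≡ 4 (mod 11).
Step 5: correct position 5: c_5 = r_5 − e = 1 − 4 ≡ 8 (mod 11). Hence c = [5, 10, 0, 3, 8].
  Check: interpolating c through the α_i gives m(x) = 9 + 6·x (degree < 2) with m(α_i) = c_i for every i, so c is indeed a codeword.


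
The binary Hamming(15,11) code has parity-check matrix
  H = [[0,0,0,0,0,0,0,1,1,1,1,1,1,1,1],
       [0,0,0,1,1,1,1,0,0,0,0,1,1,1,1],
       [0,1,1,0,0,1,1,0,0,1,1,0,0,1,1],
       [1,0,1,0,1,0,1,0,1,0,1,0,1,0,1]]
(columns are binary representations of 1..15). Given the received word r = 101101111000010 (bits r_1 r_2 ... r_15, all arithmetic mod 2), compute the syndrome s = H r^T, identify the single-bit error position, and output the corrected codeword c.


s = (1, 0, 0, 0)^T, error position = 8, corrected codeword c = 101101101000010

Compute s = H r^T mod 2 one row at a time:
  s_1 = 1 + 1 + 0 + 0 + 0 + 0 + 1 + 0 = 3 ≡ 1 (mod 2).
  s_2 = 1 + 0 + 1 + 1 + 0 + 0 + 1 + 0 = 4 ≡ 0 (mod 2).
  s_3 = 0 + 1 + 1 + 1 + 0 + 0 + 1 + 0 = 4 ≡ 0 (mod 2).
  s_4 = 1 + 1 + 0 + 1 + 1 + 0 + 0 + 0 = 4 ≡ 0 (mod 2).
s = (1, 0, 0, 0)^T — this equals column 8 of H (binary 1000), so error is at position 8.
Correct: flip bit 8 of r = 101101111000010 to get c = 101101101000010.
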